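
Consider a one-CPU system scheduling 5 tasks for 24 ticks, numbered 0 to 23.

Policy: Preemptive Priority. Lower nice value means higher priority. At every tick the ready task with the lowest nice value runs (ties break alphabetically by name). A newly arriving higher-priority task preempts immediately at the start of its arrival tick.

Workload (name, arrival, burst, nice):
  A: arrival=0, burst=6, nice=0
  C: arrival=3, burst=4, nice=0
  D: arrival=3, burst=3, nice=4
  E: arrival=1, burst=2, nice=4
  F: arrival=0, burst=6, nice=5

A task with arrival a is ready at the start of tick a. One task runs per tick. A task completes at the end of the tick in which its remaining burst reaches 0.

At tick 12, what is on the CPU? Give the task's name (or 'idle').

t=0: ready={A,F} → run A
t=1: ready={A,E,F} → run A
t=2: ready={A,E,F} → run A
t=3: ready={A,C,D,E,F} → run A
t=4: ready={A,C,D,E,F} → run A
t=5: ready={A,C,D,E,F} → run A
t=6: ready={C,D,E,F} → run C
t=7: ready={C,D,E,F} → run C
t=8: ready={C,D,E,F} → run C
t=9: ready={C,D,E,F} → run C
t=10: ready={D,E,F} → run D
t=11: ready={D,E,F} → run D
t=12: ready={D,E,F} → run D
t=13: ready={E,F} → run E
t=14: ready={E,F} → run E
t=15: ready={F} → run F
t=16: ready={F} → run F
t=17: ready={F} → run F
t=18: ready={F} → run F
t=19: ready={F} → run F
t=20: ready={F} → run F
t=21: (idle)
t=22: (idle)
t=23: (idle)

running at tick 12 = D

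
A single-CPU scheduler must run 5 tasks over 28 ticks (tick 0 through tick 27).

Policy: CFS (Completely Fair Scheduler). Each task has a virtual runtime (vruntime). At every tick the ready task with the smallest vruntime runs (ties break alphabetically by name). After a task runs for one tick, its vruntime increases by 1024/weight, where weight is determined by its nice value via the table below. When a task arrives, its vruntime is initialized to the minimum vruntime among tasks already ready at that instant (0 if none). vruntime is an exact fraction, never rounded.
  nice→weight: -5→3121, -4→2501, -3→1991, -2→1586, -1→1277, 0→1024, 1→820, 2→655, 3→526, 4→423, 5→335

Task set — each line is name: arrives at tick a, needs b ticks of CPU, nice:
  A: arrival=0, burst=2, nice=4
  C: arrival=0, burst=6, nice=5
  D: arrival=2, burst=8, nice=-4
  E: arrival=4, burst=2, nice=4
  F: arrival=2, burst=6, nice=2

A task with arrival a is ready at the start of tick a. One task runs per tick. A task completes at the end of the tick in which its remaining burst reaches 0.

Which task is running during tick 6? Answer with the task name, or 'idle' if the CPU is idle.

t=0: vr[A=0 C=0] → run A
t=1: vr[A=1024/423 C=0] → run C
t=2: vr[A=1024/423 C=1024/335 D=1024/423 F=1024/423] → run A
t=3: vr[C=1024/335 D=1024/423 F=1024/423] → run D
t=4: vr[C=1024/335 D=2994176/1057923 E=1024/423 F=1024/423] → run E
t=5: vr[C=1024/335 D=2994176/1057923 E=2048/423 F=1024/423] → run F
t=6: vr[C=1024/335 D=2994176/1057923 E=2048/423 F=1103872/277065] → run D
t=7: vr[C=1024/335 D=3427328/1057923 E=2048/423 F=1103872/277065] → run C
t=8: vr[C=2048/335 D=3427328/1057923 E=2048/423 F=1103872/277065] → run D
t=9: vr[C=2048/335 D=3860480/1057923 E=2048/423 F=1103872/277065] → run D
t=10: vr[C=2048/335 D=4293632/1057923 E=2048/423 F=1103872/277065] → run F
t=11: vr[C=2048/335 D=4293632/1057923 E=2048/423 F=1537024/277065] → run D
t=12: vr[C=2048/335 D=4726784/1057923 E=2048/423 F=1537024/277065] → run D
t=13: vr[C=2048/335 D=5159936/1057923 E=2048/423 F=1537024/277065] → run E
t=14: vr[C=2048/335 D=5159936/1057923 F=1537024/277065] → run D
t=15: vr[C=2048/335 D=5593088/1057923 F=1537024/277065] → run D
t=16: vr[C=2048/335 F=1537024/277065] → run F
t=17: vr[C=2048/335 F=1970176/277065] → run C
t=18: vr[C=3072/335 F=1970176/277065] → run F
t=19: vr[C=3072/335 F=2403328/277065] → run F
t=20: vr[C=3072/335 F=567296/55413] → run C
t=21: vr[C=4096/335 F=567296/55413] → run F
t=22: vr[C=4096/335] → run C
t=23: vr[C=1024/67] → run C
t=24: (idle)
t=25: (idle)
t=26: (idle)
t=27: (idle)

running at tick 6 = D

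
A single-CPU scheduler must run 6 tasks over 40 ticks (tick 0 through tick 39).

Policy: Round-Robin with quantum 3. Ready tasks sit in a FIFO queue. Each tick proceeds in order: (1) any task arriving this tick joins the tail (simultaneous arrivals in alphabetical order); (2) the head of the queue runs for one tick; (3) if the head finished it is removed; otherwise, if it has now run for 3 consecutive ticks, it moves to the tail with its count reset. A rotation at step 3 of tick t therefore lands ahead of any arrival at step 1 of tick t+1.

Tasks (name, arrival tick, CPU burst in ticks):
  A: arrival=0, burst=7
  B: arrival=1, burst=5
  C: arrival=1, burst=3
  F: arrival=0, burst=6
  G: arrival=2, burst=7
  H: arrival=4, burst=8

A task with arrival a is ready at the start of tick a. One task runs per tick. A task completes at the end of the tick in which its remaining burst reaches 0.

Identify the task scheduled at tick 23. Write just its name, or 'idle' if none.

t=0: queue=[A,F] q_used=0 → run A
t=1: queue=[A,F,B,C] q_used=1 → run A
t=2: queue=[A,F,B,C,G] q_used=2 → run A
t=3: queue=[F,B,C,G,A] q_used=0 → run F
t=4: queue=[F,B,C,G,A,H] q_used=1 → run F
t=5: queue=[F,B,C,G,A,H] q_used=2 → run F
t=6: queue=[B,C,G,A,H,F] q_used=0 → run B
t=7: queue=[B,C,G,A,H,F] q_used=1 → run B
t=8: queue=[B,C,G,A,H,F] q_used=2 → run B
t=9: queue=[C,G,A,H,F,B] q_used=0 → run C
t=10: queue=[C,G,A,H,F,B] q_used=1 → run C
t=11: queue=[C,G,A,H,F,B] q_used=2 → run C
t=12: queue=[G,A,H,F,B] q_used=0 → run G
t=13: queue=[G,A,H,F,B] q_used=1 → run G
t=14: queue=[G,A,H,F,B] q_used=2 → run G
t=15: queue=[A,H,F,B,G] q_used=0 → run A
t=16: queue=[A,H,F,B,G] q_used=1 → run A
t=17: queue=[A,H,F,B,G] q_used=2 → run A
t=18: queue=[H,F,B,G,A] q_used=0 → run H
t=19: queue=[H,F,B,G,A] q_used=1 → run H
t=20: queue=[H,F,B,G,A] q_used=2 → run H
t=21: queue=[F,B,G,A,H] q_used=0 → run F
t=22: queue=[F,B,G,A,H] q_used=1 → run F
t=23: queue=[F,B,G,A,H] q_used=2 → run F
t=24: queue=[B,G,A,H] q_used=0 → run B
t=25: queue=[B,G,A,H] q_used=1 → run B
t=26: queue=[G,A,H] q_used=0 → run G
t=27: queue=[G,A,H] q_used=1 → run G
t=28: queue=[G,A,H] q_used=2 → run G
t=29: queue=[A,H,G] q_used=0 → run A
t=30: queue=[H,G] q_used=0 → run H
t=31: queue=[H,G] q_used=1 → run H
t=32: queue=[H,G] q_used=2 → run H
t=33: queue=[G,H] q_used=0 → run G
t=34: queue=[H] q_used=0 → run H
t=35: queue=[H] q_used=1 → run H
t=36: (idle)
t=37: (idle)
t=38: (idle)
t=39: (idle)

running at tick 23 = F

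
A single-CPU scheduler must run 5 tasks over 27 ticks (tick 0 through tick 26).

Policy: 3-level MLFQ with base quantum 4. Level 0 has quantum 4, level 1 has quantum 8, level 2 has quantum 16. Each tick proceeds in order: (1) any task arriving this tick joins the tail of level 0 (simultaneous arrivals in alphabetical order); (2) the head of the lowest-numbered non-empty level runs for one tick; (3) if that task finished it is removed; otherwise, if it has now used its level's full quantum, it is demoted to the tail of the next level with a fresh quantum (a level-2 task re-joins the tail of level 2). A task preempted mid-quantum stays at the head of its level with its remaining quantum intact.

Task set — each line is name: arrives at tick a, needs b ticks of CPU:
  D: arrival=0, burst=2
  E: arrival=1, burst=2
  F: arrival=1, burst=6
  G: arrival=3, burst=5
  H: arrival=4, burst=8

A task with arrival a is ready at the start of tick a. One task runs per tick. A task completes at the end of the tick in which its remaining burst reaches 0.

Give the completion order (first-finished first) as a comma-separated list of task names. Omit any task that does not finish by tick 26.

t=0: L0/L1/L2 = D/-/- → run D
t=1: L0/L1/L2 = DEF/-/- → run D
t=2: L0/L1/L2 = EF/-/- → run E
t=3: L0/L1/L2 = EFG/-/- → run E
t=4: L0/L1/L2 = FGH/-/- → run F
t=5: L0/L1/L2 = FGH/-/- → run F
t=6: L0/L1/L2 = FGH/-/- → run F
t=7: L0/L1/L2 = FGH/-/- → run F
t=8: L0/L1/L2 = GH/F/- → run G
t=9: L0/L1/L2 = GH/F/- → run G
t=10: L0/L1/L2 = GH/F/- → run G
t=11: L0/L1/L2 = GH/F/- → run G
t=12: L0/L1/L2 = H/FG/- → run H
t=13: L0/L1/L2 = H/FG/- → run H
t=14: L0/L1/L2 = H/FG/- → run H
t=15: L0/L1/L2 = H/FG/- → run H
t=16: L0/L1/L2 = -/FGH/- → run F
t=17: L0/L1/L2 = -/FGH/- → run F
t=18: L0/L1/L2 = -/GH/- → run G
t=19: L0/L1/L2 = -/H/- → run H
t=20: L0/L1/L2 = -/H/- → run H
t=21: L0/L1/L2 = -/H/- → run H
t=22: L0/L1/L2 = -/H/- → run H
t=23: (idle)
t=24: (idle)
t=25: (idle)
t=26: (idle)

completion order = D, E, F, G, H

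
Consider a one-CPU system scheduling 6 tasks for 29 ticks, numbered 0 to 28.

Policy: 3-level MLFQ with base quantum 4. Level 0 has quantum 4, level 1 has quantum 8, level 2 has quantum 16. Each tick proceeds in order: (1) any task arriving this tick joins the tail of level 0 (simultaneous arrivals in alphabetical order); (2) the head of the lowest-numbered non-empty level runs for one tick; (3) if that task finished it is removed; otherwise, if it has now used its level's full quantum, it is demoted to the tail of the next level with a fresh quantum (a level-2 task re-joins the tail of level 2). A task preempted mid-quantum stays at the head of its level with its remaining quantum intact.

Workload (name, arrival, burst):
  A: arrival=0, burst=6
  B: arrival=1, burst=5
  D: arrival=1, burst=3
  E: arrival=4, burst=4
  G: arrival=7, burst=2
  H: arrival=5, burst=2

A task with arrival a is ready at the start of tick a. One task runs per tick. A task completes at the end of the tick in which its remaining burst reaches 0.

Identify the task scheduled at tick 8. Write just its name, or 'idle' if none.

running at tick 8 = D

t=0: L0/L1/L2 = A/-/- → run A
t=1: L0/L1/L2 = ABD/-/- → run A
t=2: L0/L1/L2 = ABD/-/- → run A
t=3: L0/L1/L2 = ABD/-/- → run A
t=4: L0/L1/L2 = BDE/A/- → run B
t=5: L0/L1/L2 = BDEH/A/- → run B
t=6: L0/L1/L2 = BDEH/A/- → run B
t=7: L0/L1/L2 = BDEHG/A/- → run B
t=8: L0/L1/L2 = DEHG/AB/- → run D
t=9: L0/L1/L2 = DEHG/AB/- → run D
t=10: L0/L1/L2 = DEHG/AB/- → run D
t=11: L0/L1/L2 = EHG/AB/- → run E
t=12: L0/L1/L2 = EHG/AB/- → run E
t=13: L0/L1/L2 = EHG/AB/- → run E
t=14: L0/L1/L2 = EHG/AB/- → run E
t=15: L0/L1/L2 = HG/AB/- → run H
t=16: L0/L1/L2 = HG/AB/- → run H
t=17: L0/L1/L2 = G/AB/- → run G
t=18: L0/L1/L2 = G/AB/- → run G
t=19: L0/L1/L2 = -/AB/- → run A
t=20: L0/L1/L2 = -/AB/- → run A
t=21: L0/L1/L2 = -/B/- → run B
t=22: (idle)
t=23: (idle)
t=24: (idle)
t=25: (idle)
t=26: (idle)
t=27: (idle)
t=28: (idle)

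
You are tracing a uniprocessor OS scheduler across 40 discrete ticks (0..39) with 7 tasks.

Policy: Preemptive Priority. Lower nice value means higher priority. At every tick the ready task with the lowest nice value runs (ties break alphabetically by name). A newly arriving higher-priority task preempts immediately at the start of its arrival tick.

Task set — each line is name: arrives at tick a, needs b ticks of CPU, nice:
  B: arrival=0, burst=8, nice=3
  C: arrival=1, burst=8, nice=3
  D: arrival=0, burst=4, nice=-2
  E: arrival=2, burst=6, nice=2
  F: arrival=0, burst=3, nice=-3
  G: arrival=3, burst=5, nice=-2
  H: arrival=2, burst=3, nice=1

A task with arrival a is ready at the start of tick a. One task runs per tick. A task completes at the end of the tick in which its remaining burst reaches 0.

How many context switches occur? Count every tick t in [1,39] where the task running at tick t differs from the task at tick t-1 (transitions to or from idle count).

t=0: ready={B,D,F} → run F
t=1: ready={B,C,D,F} → run F
t=2: ready={B,C,D,E,F,H} → run F
t=3: ready={B,C,D,E,G,H} → run D
t=4: ready={B,C,D,E,G,H} → run D
t=5: ready={B,C,D,E,G,H} → run D
t=6: ready={B,C,D,E,G,H} → run D
t=7: ready={B,C,E,G,H} → run G
t=8: ready={B,C,E,G,H} → run G
t=9: ready={B,C,E,G,H} → run G
t=10: ready={B,C,E,G,H} → run G
t=11: ready={B,C,E,G,H} → run G
t=12: ready={B,C,E,H} → run H
t=13: ready={B,C,E,H} → run H
t=14: ready={B,C,E,H} → run H
t=15: ready={B,C,E} → run E
t=16: ready={B,C,E} → run E
t=17: ready={B,C,E} → run E
t=18: ready={B,C,E} → run E
t=19: ready={B,C,E} → run E
t=20: ready={B,C,E} → run E
t=21: ready={B,C} → run B
t=22: ready={B,C} → run B
t=23: ready={B,C} → run B
t=24: ready={B,C} → run B
t=25: ready={B,C} → run B
t=26: ready={B,C} → run B
t=27: ready={B,C} → run B
t=28: ready={B,C} → run B
t=29: ready={C} → run C
t=30: ready={C} → run C
t=31: ready={C} → run C
t=32: ready={C} → run C
t=33: ready={C} → run C
t=34: ready={C} → run C
t=35: ready={C} → run C
t=36: ready={C} → run C
t=37: (idle)
t=38: (idle)
t=39: (idle)

context switches = 7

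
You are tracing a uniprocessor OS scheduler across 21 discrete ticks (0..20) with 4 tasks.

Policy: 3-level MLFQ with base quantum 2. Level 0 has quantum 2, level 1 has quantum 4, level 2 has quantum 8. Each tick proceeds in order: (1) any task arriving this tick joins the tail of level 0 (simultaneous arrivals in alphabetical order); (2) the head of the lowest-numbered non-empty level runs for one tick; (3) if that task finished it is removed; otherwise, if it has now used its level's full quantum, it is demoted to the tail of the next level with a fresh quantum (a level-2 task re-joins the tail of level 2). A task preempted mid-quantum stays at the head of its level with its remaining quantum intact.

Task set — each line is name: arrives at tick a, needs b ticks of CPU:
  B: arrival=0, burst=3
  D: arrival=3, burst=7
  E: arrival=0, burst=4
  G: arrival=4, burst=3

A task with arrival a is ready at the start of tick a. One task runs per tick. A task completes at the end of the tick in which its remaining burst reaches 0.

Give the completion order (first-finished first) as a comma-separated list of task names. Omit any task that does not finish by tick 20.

t=0: L0/L1/L2 = BE/-/- → run B
t=1: L0/L1/L2 = BE/-/- → run B
t=2: L0/L1/L2 = E/B/- → run E
t=3: L0/L1/L2 = ED/B/- → run E
t=4: L0/L1/L2 = DG/BE/- → run D
t=5: L0/L1/L2 = DG/BE/- → run D
t=6: L0/L1/L2 = G/BED/- → run G
t=7: L0/L1/L2 = G/BED/- → run G
t=8: L0/L1/L2 = -/BEDG/- → run B
t=9: L0/L1/L2 = -/EDG/- → run E
t=10: L0/L1/L2 = -/EDG/- → run E
t=11: L0/L1/L2 = -/DG/- → run D
t=12: L0/L1/L2 = -/DG/- → run D
t=13: L0/L1/L2 = -/DG/- → run D
t=14: L0/L1/L2 = -/DG/- → run D
t=15: L0/L1/L2 = -/G/D → run G
t=16: L0/L1/L2 = -/-/D → run D
t=17: (idle)
t=18: (idle)
t=19: (idle)
t=20: (idle)

completion order = B, E, G, D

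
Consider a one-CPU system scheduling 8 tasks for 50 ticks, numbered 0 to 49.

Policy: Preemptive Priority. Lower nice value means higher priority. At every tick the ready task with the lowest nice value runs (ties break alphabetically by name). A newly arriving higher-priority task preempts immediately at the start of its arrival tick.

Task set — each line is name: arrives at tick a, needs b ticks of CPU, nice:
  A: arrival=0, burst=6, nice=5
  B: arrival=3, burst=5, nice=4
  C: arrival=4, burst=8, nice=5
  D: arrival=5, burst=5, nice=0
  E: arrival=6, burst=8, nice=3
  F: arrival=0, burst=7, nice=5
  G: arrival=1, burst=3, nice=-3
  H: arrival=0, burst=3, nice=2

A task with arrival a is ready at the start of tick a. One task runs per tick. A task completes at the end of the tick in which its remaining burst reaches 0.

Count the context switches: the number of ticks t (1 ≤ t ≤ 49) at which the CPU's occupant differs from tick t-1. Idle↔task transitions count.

t=0: ready={A,F,H} → run H
t=1: ready={A,F,G,H} → run G
t=2: ready={A,F,G,H} → run G
t=3: ready={A,B,F,G,H} → run G
t=4: ready={A,B,C,F,H} → run H
t=5: ready={A,B,C,D,F,H} → run D
t=6: ready={A,B,C,D,E,F,H} → run D
t=7: ready={A,B,C,D,E,F,H} → run D
t=8: ready={A,B,C,D,E,F,H} → run D
t=9: ready={A,B,C,D,E,F,H} → run D
t=10: ready={A,B,C,E,F,H} → run H
t=11: ready={A,B,C,E,F} → run E
t=12: ready={A,B,C,E,F} → run E
t=13: ready={A,B,C,E,F} → run E
t=14: ready={A,B,C,E,F} → run E
t=15: ready={A,B,C,E,F} → run E
t=16: ready={A,B,C,E,F} → run E
t=17: ready={A,B,C,E,F} → run E
t=18: ready={A,B,C,E,F} → run E
t=19: ready={A,B,C,F} → run B
t=20: ready={A,B,C,F} → run B
t=21: ready={A,B,C,F} → run B
t=22: ready={A,B,C,F} → run B
t=23: ready={A,B,C,F} → run B
t=24: ready={A,C,F} → run A
t=25: ready={A,C,F} → run A
t=26: ready={A,C,F} → run A
t=27: ready={A,C,F} → run A
t=28: ready={A,C,F} → run A
t=29: ready={A,C,F} → run A
t=30: ready={C,F} → run C
t=31: ready={C,F} → run C
t=32: ready={C,F} → run C
t=33: ready={C,F} → run C
t=34: ready={C,F} → run C
t=35: ready={C,F} → run C
t=36: ready={C,F} → run C
t=37: ready={C,F} → run C
t=38: ready={F} → run F
t=39: ready={F} → run F
t=40: ready={F} → run F
t=41: ready={F} → run F
t=42: ready={F} → run F
t=43: ready={F} → run F
t=44: ready={F} → run F
t=45: (idle)
t=46: (idle)
t=47: (idle)
t=48: (idle)
t=49: (idle)

context switches = 10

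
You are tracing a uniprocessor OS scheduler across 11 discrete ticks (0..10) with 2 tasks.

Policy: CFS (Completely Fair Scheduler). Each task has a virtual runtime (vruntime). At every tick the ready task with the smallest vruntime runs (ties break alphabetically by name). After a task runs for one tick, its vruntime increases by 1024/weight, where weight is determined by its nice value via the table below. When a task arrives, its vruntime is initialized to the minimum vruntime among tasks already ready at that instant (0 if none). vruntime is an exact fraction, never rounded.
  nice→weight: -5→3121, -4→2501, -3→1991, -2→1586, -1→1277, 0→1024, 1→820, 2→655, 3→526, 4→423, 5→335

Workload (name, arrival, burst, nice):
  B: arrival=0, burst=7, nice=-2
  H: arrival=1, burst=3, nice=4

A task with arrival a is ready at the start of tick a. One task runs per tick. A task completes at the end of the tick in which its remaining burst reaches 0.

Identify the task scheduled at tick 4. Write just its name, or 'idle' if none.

running at tick 4 = B

t=0: vr[B=0] → run B
t=1: vr[B=512/793 H=512/793] → run B
t=2: vr[B=1024/793 H=512/793] → run H
t=3: vr[B=1024/793 H=1028608/335439] → run B
t=4: vr[B=1536/793 H=1028608/335439] → run B
t=5: vr[B=2048/793 H=1028608/335439] → run B
t=6: vr[B=2560/793 H=1028608/335439] → run H
t=7: vr[B=2560/793 H=1840640/335439] → run B
t=8: vr[B=3072/793 H=1840640/335439] → run B
t=9: vr[H=1840640/335439] → run H
t=10: (idle)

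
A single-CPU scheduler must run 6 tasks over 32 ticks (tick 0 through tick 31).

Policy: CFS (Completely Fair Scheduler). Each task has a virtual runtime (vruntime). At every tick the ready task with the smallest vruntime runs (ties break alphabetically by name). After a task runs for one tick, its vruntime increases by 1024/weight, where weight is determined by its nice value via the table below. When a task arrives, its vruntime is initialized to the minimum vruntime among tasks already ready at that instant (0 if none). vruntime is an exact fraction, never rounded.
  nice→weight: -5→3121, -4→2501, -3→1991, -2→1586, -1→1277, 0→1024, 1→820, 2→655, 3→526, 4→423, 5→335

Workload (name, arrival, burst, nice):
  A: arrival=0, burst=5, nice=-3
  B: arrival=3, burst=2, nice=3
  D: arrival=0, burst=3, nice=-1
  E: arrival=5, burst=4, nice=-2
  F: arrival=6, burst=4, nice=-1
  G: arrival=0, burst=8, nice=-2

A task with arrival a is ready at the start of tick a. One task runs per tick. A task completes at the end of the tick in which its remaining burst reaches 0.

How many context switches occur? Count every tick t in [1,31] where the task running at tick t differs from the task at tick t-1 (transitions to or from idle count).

context switches = 24

t=0: vr[A=0 D=0 G=0] → run A
t=1: vr[A=1024/1991 D=0 G=0] → run D
t=2: vr[A=1024/1991 D=1024/1277 G=0] → run G
t=3: vr[A=1024/1991 B=1024/1991 D=1024/1277 G=512/793] → run A
t=4: vr[A=2048/1991 B=1024/1991 D=1024/1277 G=512/793] → run B
t=5: vr[A=2048/1991 B=1288704/523633 D=1024/1277 E=512/793 G=512/793] → run E
t=6: vr[A=2048/1991 B=1288704/523633 D=1024/1277 E=1024/793 F=512/793 G=512/793] → run F
t=7: vr[A=2048/1991 B=1288704/523633 D=1024/1277 E=1024/793 F=1465856/1012661 G=512/793] → run G
t=8: vr[A=2048/1991 B=1288704/523633 D=1024/1277 E=1024/793 F=1465856/1012661 G=1024/793] → run D
t=9: vr[A=2048/1991 B=1288704/523633 D=2048/1277 E=1024/793 F=1465856/1012661 G=1024/793] → run A
t=10: vr[A=3072/1991 B=1288704/523633 D=2048/1277 E=1024/793 F=1465856/1012661 G=1024/793] → run E
t=11: vr[A=3072/1991 B=1288704/523633 D=2048/1277 E=1536/793 F=1465856/1012661 G=1024/793] → run G
t=12: vr[A=3072/1991 B=1288704/523633 D=2048/1277 E=1536/793 F=1465856/1012661 G=1536/793] → run F
t=13: vr[A=3072/1991 B=1288704/523633 D=2048/1277 E=1536/793 F=2277888/1012661 G=1536/793] → run A
t=14: vr[A=4096/1991 B=1288704/523633 D=2048/1277 E=1536/793 F=2277888/1012661 G=1536/793] → run D
t=15: vr[A=4096/1991 B=1288704/523633 E=1536/793 F=2277888/1012661 G=1536/793] → run E
t=16: vr[A=4096/1991 B=1288704/523633 E=2048/793 F=2277888/1012661 G=1536/793] → run G
t=17: vr[A=4096/1991 B=1288704/523633 E=2048/793 F=2277888/1012661 G=2048/793] → run A
t=18: vr[B=1288704/523633 E=2048/793 F=2277888/1012661 G=2048/793] → run F
t=19: vr[B=1288704/523633 E=2048/793 F=3089920/1012661 G=2048/793] → run B
t=20: vr[E=2048/793 F=3089920/1012661 G=2048/793] → run E
t=21: vr[F=3089920/1012661 G=2048/793] → run G
t=22: vr[F=3089920/1012661 G=2560/793] → run F
t=23: vr[G=2560/793] → run G
t=24: vr[G=3072/793] → run G
t=25: vr[G=3584/793] → run G
t=26: (idle)
t=27: (idle)
t=28: (idle)
t=29: (idle)
t=30: (idle)
t=31: (idle)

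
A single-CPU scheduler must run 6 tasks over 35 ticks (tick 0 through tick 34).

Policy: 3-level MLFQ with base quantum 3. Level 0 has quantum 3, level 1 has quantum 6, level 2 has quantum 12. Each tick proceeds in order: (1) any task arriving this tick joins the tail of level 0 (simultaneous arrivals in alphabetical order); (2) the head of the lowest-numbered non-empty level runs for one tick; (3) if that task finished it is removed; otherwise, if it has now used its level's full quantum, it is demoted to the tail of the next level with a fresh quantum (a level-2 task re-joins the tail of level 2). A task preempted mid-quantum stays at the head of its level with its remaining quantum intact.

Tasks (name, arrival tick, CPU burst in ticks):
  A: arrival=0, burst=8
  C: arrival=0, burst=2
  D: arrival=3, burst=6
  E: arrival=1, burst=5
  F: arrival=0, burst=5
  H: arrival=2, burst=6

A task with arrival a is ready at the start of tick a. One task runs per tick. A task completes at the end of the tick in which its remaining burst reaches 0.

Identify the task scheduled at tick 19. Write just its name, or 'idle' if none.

running at tick 19 = A

t=0: L0/L1/L2 = ACF/-/- → run A
t=1: L0/L1/L2 = ACFE/-/- → run A
t=2: L0/L1/L2 = ACFEH/-/- → run A
t=3: L0/L1/L2 = CFEHD/A/- → run C
t=4: L0/L1/L2 = CFEHD/A/- → run C
t=5: L0/L1/L2 = FEHD/A/- → run F
t=6: L0/L1/L2 = FEHD/A/- → run F
t=7: L0/L1/L2 = FEHD/A/- → run F
t=8: L0/L1/L2 = EHD/AF/- → run E
t=9: L0/L1/L2 = EHD/AF/- → run E
t=10: L0/L1/L2 = EHD/AF/- → run E
t=11: L0/L1/L2 = HD/AFE/- → run H
t=12: L0/L1/L2 = HD/AFE/- → run H
t=13: L0/L1/L2 = HD/AFE/- → run H
t=14: L0/L1/L2 = D/AFEH/- → run D
t=15: L0/L1/L2 = D/AFEH/- → run D
t=16: L0/L1/L2 = D/AFEH/- → run D
t=17: L0/L1/L2 = -/AFEHD/- → run A
t=18: L0/L1/L2 = -/AFEHD/- → run A
t=19: L0/L1/L2 = -/AFEHD/- → run A
t=20: L0/L1/L2 = -/AFEHD/- → run A
t=21: L0/L1/L2 = -/AFEHD/- → run A
t=22: L0/L1/L2 = -/FEHD/- → run F
t=23: L0/L1/L2 = -/FEHD/- → run F
t=24: L0/L1/L2 = -/EHD/- → run E
t=25: L0/L1/L2 = -/EHD/- → run E
t=26: L0/L1/L2 = -/HD/- → run H
t=27: L0/L1/L2 = -/HD/- → run H
t=28: L0/L1/L2 = -/HD/- → run H
t=29: L0/L1/L2 = -/D/- → run D
t=30: L0/L1/L2 = -/D/- → run D
t=31: L0/L1/L2 = -/D/- → run D
t=32: (idle)
t=33: (idle)
t=34: (idle)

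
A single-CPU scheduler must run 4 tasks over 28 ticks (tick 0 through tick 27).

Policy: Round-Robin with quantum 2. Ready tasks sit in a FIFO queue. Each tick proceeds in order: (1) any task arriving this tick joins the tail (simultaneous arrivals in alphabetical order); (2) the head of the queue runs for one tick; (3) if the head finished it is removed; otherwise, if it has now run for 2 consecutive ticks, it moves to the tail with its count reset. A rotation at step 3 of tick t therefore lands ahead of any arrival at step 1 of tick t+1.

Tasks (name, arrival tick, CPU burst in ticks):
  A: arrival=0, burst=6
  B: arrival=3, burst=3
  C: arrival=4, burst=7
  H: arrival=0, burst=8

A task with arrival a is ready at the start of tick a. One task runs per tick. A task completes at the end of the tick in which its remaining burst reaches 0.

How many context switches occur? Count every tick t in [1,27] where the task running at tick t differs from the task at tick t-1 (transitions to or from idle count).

t=0: queue=[A,H] q_used=0 → run A
t=1: queue=[A,H] q_used=1 → run A
t=2: queue=[H,A] q_used=0 → run H
t=3: queue=[H,A,B] q_used=1 → run H
t=4: queue=[A,B,H,C] q_used=0 → run A
t=5: queue=[A,B,H,C] q_used=1 → run A
t=6: queue=[B,H,C,A] q_used=0 → run B
t=7: queue=[B,H,C,A] q_used=1 → run B
t=8: queue=[H,C,A,B] q_used=0 → run H
t=9: queue=[H,C,A,B] q_used=1 → run H
t=10: queue=[C,A,B,H] q_used=0 → run C
t=11: queue=[C,A,B,H] q_used=1 → run C
t=12: queue=[A,B,H,C] q_used=0 → run A
t=13: queue=[A,B,H,C] q_used=1 → run A
t=14: queue=[B,H,C] q_used=0 → run B
t=15: queue=[H,C] q_used=0 → run H
t=16: queue=[H,C] q_used=1 → run H
t=17: queue=[C,H] q_used=0 → run C
t=18: queue=[C,H] q_used=1 → run C
t=19: queue=[H,C] q_used=0 → run H
t=20: queue=[H,C] q_used=1 → run H
t=21: queue=[C] q_used=0 → run C
t=22: queue=[C] q_used=1 → run C
t=23: queue=[C] q_used=0 → run C
t=24: (idle)
t=25: (idle)
t=26: (idle)
t=27: (idle)

context switches = 12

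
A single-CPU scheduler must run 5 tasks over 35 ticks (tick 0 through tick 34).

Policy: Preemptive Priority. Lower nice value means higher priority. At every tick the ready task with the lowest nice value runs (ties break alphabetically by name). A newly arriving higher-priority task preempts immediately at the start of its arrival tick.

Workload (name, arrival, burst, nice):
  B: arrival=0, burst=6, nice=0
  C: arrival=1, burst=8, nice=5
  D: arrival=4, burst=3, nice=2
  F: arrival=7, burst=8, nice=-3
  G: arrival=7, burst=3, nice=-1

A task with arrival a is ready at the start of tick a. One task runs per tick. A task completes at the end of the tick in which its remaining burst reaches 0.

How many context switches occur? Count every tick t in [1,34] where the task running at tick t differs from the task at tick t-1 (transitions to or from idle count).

context switches = 6

t=0: ready={B} → run B
t=1: ready={B,C} → run B
t=2: ready={B,C} → run B
t=3: ready={B,C} → run B
t=4: ready={B,C,D} → run B
t=5: ready={B,C,D} → run B
t=6: ready={C,D} → run D
t=7: ready={C,D,F,G} → run F
t=8: ready={C,D,F,G} → run F
t=9: ready={C,D,F,G} → run F
t=10: ready={C,D,F,G} → run F
t=11: ready={C,D,F,G} → run F
t=12: ready={C,D,F,G} → run F
t=13: ready={C,D,F,G} → run F
t=14: ready={C,D,F,G} → run F
t=15: ready={C,D,G} → run G
t=16: ready={C,D,G} → run G
t=17: ready={C,D,G} → run G
t=18: ready={C,D} → run D
t=19: ready={C,D} → run D
t=20: ready={C} → run C
t=21: ready={C} → run C
t=22: ready={C} → run C
t=23: ready={C} → run C
t=24: ready={C} → run C
t=25: ready={C} → run C
t=26: ready={C} → run C
t=27: ready={C} → run C
t=28: (idle)
t=29: (idle)
t=30: (idle)
t=31: (idle)
t=32: (idle)
t=33: (idle)
t=34: (idle)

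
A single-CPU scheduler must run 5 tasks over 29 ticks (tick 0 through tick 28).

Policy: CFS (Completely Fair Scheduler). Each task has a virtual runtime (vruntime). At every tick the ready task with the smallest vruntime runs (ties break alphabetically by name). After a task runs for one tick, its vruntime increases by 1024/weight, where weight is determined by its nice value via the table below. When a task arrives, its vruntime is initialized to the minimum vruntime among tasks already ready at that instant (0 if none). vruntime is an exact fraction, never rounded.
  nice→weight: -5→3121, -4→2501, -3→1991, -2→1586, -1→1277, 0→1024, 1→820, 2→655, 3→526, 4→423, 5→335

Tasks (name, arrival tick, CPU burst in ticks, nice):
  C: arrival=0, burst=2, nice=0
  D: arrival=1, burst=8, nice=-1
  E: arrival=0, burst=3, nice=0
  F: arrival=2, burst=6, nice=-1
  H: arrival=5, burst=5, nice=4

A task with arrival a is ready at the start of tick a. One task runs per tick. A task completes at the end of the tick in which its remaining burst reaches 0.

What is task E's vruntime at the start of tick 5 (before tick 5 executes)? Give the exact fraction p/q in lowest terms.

vruntime(E, start of tick 5) = 1/1

t=0: vr[C=0 E=0] → run C
t=1: vr[C=1 D=0 E=0] → run D
t=2: vr[C=1 D=1024/1277 E=0 F=0] → run E
t=3: vr[C=1 D=1024/1277 E=1 F=0] → run F
t=4: vr[C=1 D=1024/1277 E=1 F=1024/1277] → run D
t=5: vr[C=1 D=2048/1277 E=1 F=1024/1277 H=1024/1277] → run F
t=6: vr[C=1 D=2048/1277 E=1 F=2048/1277 H=1024/1277] → run H
t=7: vr[C=1 D=2048/1277 E=1 F=2048/1277 H=1740800/540171] → run C
t=8: vr[D=2048/1277 E=1 F=2048/1277 H=1740800/540171] → run E
t=9: vr[D=2048/1277 E=2 F=2048/1277 H=1740800/540171] → run D
t=10: vr[D=3072/1277 E=2 F=2048/1277 H=1740800/540171] → run F
t=11: vr[D=3072/1277 E=2 F=3072/1277 H=1740800/540171] → run E
t=12: vr[D=3072/1277 F=3072/1277 H=1740800/540171] → run D
t=13: vr[D=4096/1277 F=3072/1277 H=1740800/540171] → run F
t=14: vr[D=4096/1277 F=4096/1277 H=1740800/540171] → run D
t=15: vr[D=5120/1277 F=4096/1277 H=1740800/540171] → run F
t=16: vr[D=5120/1277 F=5120/1277 H=1740800/540171] → run H
t=17: vr[D=5120/1277 F=5120/1277 H=3048448/540171] → run D
t=18: vr[D=6144/1277 F=5120/1277 H=3048448/540171] → run F
t=19: vr[D=6144/1277 H=3048448/540171] → run D
t=20: vr[D=7168/1277 H=3048448/540171] → run D
t=21: vr[H=3048448/540171] → run H
t=22: vr[H=1452032/180057] → run H
t=23: vr[H=5663744/540171] → run H
t=24: (idle)
t=25: (idle)
t=26: (idle)
t=27: (idle)
t=28: (idle)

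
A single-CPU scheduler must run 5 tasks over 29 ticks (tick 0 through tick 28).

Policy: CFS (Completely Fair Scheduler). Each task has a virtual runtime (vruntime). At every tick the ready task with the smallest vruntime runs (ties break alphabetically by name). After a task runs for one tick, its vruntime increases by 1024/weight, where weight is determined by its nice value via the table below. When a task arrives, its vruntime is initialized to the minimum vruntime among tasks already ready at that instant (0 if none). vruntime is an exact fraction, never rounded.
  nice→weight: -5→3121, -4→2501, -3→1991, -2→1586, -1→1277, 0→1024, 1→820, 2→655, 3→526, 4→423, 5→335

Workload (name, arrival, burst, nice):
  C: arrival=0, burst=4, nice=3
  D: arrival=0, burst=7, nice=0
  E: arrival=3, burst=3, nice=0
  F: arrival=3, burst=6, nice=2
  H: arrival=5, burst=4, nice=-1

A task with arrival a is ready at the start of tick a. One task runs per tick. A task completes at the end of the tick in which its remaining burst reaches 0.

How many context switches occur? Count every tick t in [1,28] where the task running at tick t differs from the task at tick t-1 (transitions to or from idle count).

t=0: vr[C=0 D=0] → run C
t=1: vr[C=512/263 D=0] → run D
t=2: vr[C=512/263 D=1] → run D
t=3: vr[C=512/263 D=2 E=512/263 F=512/263] → run C
t=4: vr[C=1024/263 D=2 E=512/263 F=512/263] → run E
t=5: vr[C=1024/263 D=2 E=775/263 F=512/263 H=512/263] → run F
t=6: vr[C=1024/263 D=2 E=775/263 F=604672/172265 H=512/263] → run H
t=7: vr[C=1024/263 D=2 E=775/263 F=604672/172265 H=923136/335851] → run D
t=8: vr[C=1024/263 D=3 E=775/263 F=604672/172265 H=923136/335851] → run H
t=9: vr[C=1024/263 D=3 E=775/263 F=604672/172265 H=1192448/335851] → run E
t=10: vr[C=1024/263 D=3 E=1038/263 F=604672/172265 H=1192448/335851] → run D
t=11: vr[C=1024/263 D=4 E=1038/263 F=604672/172265 H=1192448/335851] → run F
t=12: vr[C=1024/263 D=4 E=1038/263 F=873984/172265 H=1192448/335851] → run H
t=13: vr[C=1024/263 D=4 E=1038/263 F=873984/172265 H=1461760/335851] → run C
t=14: vr[C=1536/263 D=4 E=1038/263 F=873984/172265 H=1461760/335851] → run E
t=15: vr[C=1536/263 D=4 F=873984/172265 H=1461760/335851] → run D
t=16: vr[C=1536/263 D=5 F=873984/172265 H=1461760/335851] → run H
t=17: vr[C=1536/263 D=5 F=873984/172265] → run D
t=18: vr[C=1536/263 D=6 F=873984/172265] → run F
t=19: vr[C=1536/263 D=6 F=1143296/172265] → run C
t=20: vr[D=6 F=1143296/172265] → run D
t=21: vr[F=1143296/172265] → run F
t=22: vr[F=1412608/172265] → run F
t=23: vr[F=336384/34453] → run F
t=24: (idle)
t=25: (idle)
t=26: (idle)
t=27: (idle)
t=28: (idle)

context switches = 21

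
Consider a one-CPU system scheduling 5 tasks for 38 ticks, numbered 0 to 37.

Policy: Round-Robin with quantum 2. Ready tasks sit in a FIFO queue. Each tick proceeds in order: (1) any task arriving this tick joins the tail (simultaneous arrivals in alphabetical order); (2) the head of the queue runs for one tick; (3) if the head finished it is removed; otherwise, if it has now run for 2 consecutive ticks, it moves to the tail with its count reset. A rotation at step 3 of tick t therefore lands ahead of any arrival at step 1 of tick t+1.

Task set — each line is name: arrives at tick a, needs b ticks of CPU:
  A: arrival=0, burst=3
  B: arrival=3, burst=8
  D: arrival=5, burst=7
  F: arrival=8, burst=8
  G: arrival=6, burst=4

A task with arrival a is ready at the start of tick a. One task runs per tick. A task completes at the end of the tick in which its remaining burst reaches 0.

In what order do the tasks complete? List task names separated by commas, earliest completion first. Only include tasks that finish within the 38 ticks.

completion order = A, G, B, D, F

t=0: queue=[A] q_used=0 → run A
t=1: queue=[A] q_used=1 → run A
t=2: queue=[A] q_used=0 → run A
t=3: queue=[B] q_used=0 → run B
t=4: queue=[B] q_used=1 → run B
t=5: queue=[B,D] q_used=0 → run B
t=6: queue=[B,D,G] q_used=1 → run B
t=7: queue=[D,G,B] q_used=0 → run D
t=8: queue=[D,G,B,F] q_used=1 → run D
t=9: queue=[G,B,F,D] q_used=0 → run G
t=10: queue=[G,B,F,D] q_used=1 → run G
t=11: queue=[B,F,D,G] q_used=0 → run B
t=12: queue=[B,F,D,G] q_used=1 → run B
t=13: queue=[F,D,G,B] q_used=0 → run F
t=14: queue=[F,D,G,B] q_used=1 → run F
t=15: queue=[D,G,B,F] q_used=0 → run D
t=16: queue=[D,G,B,F] q_used=1 → run D
t=17: queue=[G,B,F,D] q_used=0 → run G
t=18: queue=[G,B,F,D] q_used=1 → run G
t=19: queue=[B,F,D] q_used=0 → run B
t=20: queue=[B,F,D] q_used=1 → run B
t=21: queue=[F,D] q_used=0 → run F
t=22: queue=[F,D] q_used=1 → run F
t=23: queue=[D,F] q_used=0 → run D
t=24: queue=[D,F] q_used=1 → run D
t=25: queue=[F,D] q_used=0 → run F
t=26: queue=[F,D] q_used=1 → run F
t=27: queue=[D,F] q_used=0 → run D
t=28: queue=[F] q_used=0 → run F
t=29: queue=[F] q_used=1 → run F
t=30: (idle)
t=31: (idle)
t=32: (idle)
t=33: (idle)
t=34: (idle)
t=35: (idle)
t=36: (idle)
t=37: (idle)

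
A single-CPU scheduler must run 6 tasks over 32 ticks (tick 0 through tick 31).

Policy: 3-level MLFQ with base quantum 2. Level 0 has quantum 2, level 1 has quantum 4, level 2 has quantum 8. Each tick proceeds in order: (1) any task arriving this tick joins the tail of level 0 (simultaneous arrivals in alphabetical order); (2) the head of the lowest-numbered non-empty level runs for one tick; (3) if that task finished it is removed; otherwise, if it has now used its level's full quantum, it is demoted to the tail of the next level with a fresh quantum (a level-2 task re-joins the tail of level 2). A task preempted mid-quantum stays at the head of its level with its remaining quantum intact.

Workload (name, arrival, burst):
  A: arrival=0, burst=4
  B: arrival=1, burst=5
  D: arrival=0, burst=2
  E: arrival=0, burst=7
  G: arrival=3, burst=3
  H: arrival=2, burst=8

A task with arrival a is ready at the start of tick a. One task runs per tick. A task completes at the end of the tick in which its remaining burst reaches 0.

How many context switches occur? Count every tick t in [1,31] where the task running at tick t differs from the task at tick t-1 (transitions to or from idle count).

t=0: L0/L1/L2 = ADE/-/- → run A
t=1: L0/L1/L2 = ADEB/-/- → run A
t=2: L0/L1/L2 = DEBH/A/- → run D
t=3: L0/L1/L2 = DEBHG/A/- → run D
t=4: L0/L1/L2 = EBHG/A/- → run E
t=5: L0/L1/L2 = EBHG/A/- → run E
t=6: L0/L1/L2 = BHG/AE/- → run B
t=7: L0/L1/L2 = BHG/AE/- → run B
t=8: L0/L1/L2 = HG/AEB/- → run H
t=9: L0/L1/L2 = HG/AEB/- → run H
t=10: L0/L1/L2 = G/AEBH/- → run G
t=11: L0/L1/L2 = G/AEBH/- → run G
t=12: L0/L1/L2 = -/AEBHG/- → run A
t=13: L0/L1/L2 = -/AEBHG/- → run A
t=14: L0/L1/L2 = -/EBHG/- → run E
t=15: L0/L1/L2 = -/EBHG/- → run E
t=16: L0/L1/L2 = -/EBHG/- → run E
t=17: L0/L1/L2 = -/EBHG/- → run E
t=18: L0/L1/L2 = -/BHG/E → run B
t=19: L0/L1/L2 = -/BHG/E → run B
t=20: L0/L1/L2 = -/BHG/E → run B
t=21: L0/L1/L2 = -/HG/E → run H
t=22: L0/L1/L2 = -/HG/E → run H
t=23: L0/L1/L2 = -/HG/E → run H
t=24: L0/L1/L2 = -/HG/E → run H
t=25: L0/L1/L2 = -/G/EH → run G
t=26: L0/L1/L2 = -/-/EH → run E
t=27: L0/L1/L2 = -/-/H → run H
t=28: L0/L1/L2 = -/-/H → run H
t=29: (idle)
t=30: (idle)
t=31: (idle)

context switches = 13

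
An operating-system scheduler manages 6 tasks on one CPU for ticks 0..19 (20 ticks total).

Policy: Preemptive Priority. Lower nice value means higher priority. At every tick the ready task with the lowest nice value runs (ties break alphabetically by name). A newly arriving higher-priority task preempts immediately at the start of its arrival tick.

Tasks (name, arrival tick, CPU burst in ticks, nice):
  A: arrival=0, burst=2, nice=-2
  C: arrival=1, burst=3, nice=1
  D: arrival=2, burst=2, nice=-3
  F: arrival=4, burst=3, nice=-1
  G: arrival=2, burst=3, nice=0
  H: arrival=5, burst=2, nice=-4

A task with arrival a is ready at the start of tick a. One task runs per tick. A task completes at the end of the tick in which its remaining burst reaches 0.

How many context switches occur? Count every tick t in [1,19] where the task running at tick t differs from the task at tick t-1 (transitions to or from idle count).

t=0: ready={A} → run A
t=1: ready={A,C} → run A
t=2: ready={C,D,G} → run D
t=3: ready={C,D,G} → run D
t=4: ready={C,F,G} → run F
t=5: ready={C,F,G,H} → run H
t=6: ready={C,F,G,H} → run H
t=7: ready={C,F,G} → run F
t=8: ready={C,F,G} → run F
t=9: ready={C,G} → run G
t=10: ready={C,G} → run G
t=11: ready={C,G} → run G
t=12: ready={C} → run C
t=13: ready={C} → run C
t=14: ready={C} → run C
t=15: (idle)
t=16: (idle)
t=17: (idle)
t=18: (idle)
t=19: (idle)

context switches = 7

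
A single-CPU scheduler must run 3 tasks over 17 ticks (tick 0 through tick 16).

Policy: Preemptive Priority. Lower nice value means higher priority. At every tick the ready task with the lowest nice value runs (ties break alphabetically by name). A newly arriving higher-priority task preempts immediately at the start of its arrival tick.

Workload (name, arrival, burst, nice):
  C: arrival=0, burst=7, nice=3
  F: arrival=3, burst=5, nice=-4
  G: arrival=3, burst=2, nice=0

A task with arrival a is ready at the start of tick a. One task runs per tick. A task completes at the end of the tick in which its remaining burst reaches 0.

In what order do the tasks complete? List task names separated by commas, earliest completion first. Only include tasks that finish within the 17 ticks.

t=0: ready={C} → run C
t=1: ready={C} → run C
t=2: ready={C} → run C
t=3: ready={C,F,G} → run F
t=4: ready={C,F,G} → run F
t=5: ready={C,F,G} → run F
t=6: ready={C,F,G} → run F
t=7: ready={C,F,G} → run F
t=8: ready={C,G} → run G
t=9: ready={C,G} → run G
t=10: ready={C} → run C
t=11: ready={C} → run C
t=12: ready={C} → run C
t=13: ready={C} → run C
t=14: (idle)
t=15: (idle)
t=16: (idle)

completion order = F, G, C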